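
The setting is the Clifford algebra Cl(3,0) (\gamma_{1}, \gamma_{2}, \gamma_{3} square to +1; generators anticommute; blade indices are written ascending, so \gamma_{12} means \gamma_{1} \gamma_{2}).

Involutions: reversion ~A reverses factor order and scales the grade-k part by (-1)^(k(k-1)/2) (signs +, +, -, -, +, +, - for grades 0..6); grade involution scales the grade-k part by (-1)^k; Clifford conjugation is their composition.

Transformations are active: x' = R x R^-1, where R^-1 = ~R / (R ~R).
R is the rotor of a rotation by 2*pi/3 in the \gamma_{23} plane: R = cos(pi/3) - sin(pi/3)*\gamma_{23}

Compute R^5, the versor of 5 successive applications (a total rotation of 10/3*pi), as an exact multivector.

Rotor phase runs at HALF the rotation angle; powers of one rotor simply add phase, so after 5 steps in \gamma_{23} the phase is 5*pi/3 = \frac{5 \pi}{3} and R^5 = cos(\frac{5 \pi}{3}) - sin(\frac{5 \pi}{3})*\gamma_{23}.
cos(\frac{5 \pi}{3}) = \frac{1}{2} and sin(\frac{5 \pi}{3}) = - \frac{\sqrt{3}}{2}, so R^5 = \frac{1}{2} + \frac{\sqrt{3}}{2} \gamma_{23}. The net rotation is 4/3*pi (after discarding 1 full turn, each of which contributes a factor -1 to the rotor); the rotor keeps the half-angle phase exactly.
Answer: \frac{1}{2} + \frac{\sqrt{3}}{2} \gamma_{23}


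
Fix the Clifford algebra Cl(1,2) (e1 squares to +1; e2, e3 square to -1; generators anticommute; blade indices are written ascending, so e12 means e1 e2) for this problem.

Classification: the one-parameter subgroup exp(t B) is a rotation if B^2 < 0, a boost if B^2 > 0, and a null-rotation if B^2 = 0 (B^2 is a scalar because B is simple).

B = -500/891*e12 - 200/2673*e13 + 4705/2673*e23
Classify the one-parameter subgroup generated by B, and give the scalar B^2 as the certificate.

B^2 term by term: the squares give (-500/891)^2*(e12)^2 + (-200/2673)^2*(e13)^2 + (4705/2673)^2*(e23)^2 = 250000/793881*(+1) + 40000/7144929*(+1) + 22137025/7144929*(-1) = -25/9 (each basis 2-blade squares to minus the product of its generators' squares); cross terms between blades sharing an index anticommute and cancel. So B^2 = -25/9.
Answer: rotation, certificate B^2 = -25/9. The class reads off the invariant scalar -25/9 directly.


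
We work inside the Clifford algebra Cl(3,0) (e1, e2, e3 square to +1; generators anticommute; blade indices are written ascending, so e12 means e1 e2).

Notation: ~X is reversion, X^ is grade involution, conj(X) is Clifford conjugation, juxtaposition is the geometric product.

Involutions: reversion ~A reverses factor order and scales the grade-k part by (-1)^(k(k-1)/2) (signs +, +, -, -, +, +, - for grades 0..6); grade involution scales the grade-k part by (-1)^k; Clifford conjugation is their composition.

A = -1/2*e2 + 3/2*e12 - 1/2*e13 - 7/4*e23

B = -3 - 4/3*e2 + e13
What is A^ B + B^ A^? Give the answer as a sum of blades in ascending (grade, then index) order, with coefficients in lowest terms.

first term: -1/6 - 2*e1 - 3/2*e2 - 7/3*e3 - 25/4*e12 + 3/2*e13 + 15/4*e23 - 7/6*e123
second term: 7/6 - 2*e1 - 3/2*e2 - 7/3*e3 - 11/4*e12 + 3/2*e13 + 27/4*e23 + 1/6*e123
Answer: 1 - 4*e1 - 3*e2 - 14/3*e3 - 9*e12 + 3*e13 + 21/2*e23 - e123


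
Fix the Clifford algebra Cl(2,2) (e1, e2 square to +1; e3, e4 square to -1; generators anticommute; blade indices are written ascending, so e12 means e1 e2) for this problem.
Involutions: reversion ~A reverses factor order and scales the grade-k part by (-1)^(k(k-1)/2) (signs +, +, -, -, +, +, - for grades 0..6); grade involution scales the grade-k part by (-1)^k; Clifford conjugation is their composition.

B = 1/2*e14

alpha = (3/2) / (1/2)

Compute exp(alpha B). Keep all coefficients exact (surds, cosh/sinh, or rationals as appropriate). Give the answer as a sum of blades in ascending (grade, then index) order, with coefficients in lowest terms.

B^2 = (1/2)^2*(e14)^2 = 1/4*(+1) = 1/4 (a basis 2-blade squares to minus the product of its generators' squares).
B^2 = 1/4 — a positive square means the series sums to a boost: l = 1/2, alpha*l = 3/2, so exp(alpha B) = cosh(3/2) + (sinh(3/2)/(1/2))*B = cosh(3/2) + (2*sinh(3/2))*B.
Answer: cosh(3/2) + sinh(3/2)*e14


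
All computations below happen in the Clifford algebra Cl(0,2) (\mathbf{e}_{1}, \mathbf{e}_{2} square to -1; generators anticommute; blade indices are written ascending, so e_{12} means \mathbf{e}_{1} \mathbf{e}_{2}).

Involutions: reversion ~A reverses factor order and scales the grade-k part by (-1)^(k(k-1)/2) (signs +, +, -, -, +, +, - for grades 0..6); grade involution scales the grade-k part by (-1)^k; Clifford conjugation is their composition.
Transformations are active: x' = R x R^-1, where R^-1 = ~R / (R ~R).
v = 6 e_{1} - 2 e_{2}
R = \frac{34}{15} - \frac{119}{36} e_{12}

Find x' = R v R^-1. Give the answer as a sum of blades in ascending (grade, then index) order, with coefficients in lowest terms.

~R = \frac{34}{15} + \frac{119}{36} e_{12}, and R ~R = \frac{520489}{32400}, so R^-1 = ~R / (\frac{520489}{32400}).
R v = \frac{629}{90} e_{1} - \frac{731}{30} e_{2}
Answer: -\frac{7254}{1801} e_{1} - \frac{8782}{1801} e_{2}


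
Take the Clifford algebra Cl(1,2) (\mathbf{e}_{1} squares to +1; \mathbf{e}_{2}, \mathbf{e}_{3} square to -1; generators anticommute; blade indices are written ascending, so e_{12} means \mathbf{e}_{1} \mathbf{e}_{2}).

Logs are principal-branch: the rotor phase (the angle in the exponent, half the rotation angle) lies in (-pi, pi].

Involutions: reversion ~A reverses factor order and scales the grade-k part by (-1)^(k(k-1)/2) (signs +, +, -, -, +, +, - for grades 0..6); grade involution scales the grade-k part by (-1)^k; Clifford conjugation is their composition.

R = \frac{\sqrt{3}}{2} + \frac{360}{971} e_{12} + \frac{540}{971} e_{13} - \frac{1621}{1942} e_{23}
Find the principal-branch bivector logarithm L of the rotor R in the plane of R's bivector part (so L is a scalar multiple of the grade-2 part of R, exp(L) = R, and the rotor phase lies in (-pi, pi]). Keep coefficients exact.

The scalar part of R is \frac{\sqrt{3}}{2}, which fixes the principal-branch rotor phase; the unit plane is then the bivector part divided by the sine of that phase, and L is that plane scaled by the phase.
Concretely: cos(phase) = \frac{\sqrt{3}}{2} gives phase = ±\frac{\pi}{6}, and since phase/sin(phase) is even the sign is immaterial: L = (phase/sin(phase)) * <R>_2 = (\frac{\pi}{3}) * <R>_2.
Answer: \frac{120 \pi}{971} e_{12} + \frac{180 \pi}{971} e_{13} - \frac{1621 \pi}{5826} e_{23}


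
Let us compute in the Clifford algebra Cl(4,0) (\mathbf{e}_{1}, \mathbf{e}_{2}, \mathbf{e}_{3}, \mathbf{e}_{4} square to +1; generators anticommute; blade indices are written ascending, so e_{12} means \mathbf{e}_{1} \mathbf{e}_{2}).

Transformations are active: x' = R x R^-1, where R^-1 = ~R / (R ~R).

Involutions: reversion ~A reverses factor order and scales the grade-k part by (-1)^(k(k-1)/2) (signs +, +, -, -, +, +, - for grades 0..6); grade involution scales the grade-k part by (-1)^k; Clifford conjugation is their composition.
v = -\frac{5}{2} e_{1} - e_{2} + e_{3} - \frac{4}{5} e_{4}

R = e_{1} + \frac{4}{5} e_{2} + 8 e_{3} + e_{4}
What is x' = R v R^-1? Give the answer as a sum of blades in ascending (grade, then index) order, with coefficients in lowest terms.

~R = e_{1} + \frac{4}{5} e_{2} + 8 e_{3} + e_{4}, and R ~R = \frac{1666}{25}, so R^-1 = ~R / (\frac{1666}{25}).
R v = \frac{39}{10} + e_{12} + 21 e_{13} + \frac{17}{10} e_{14} + \frac{44}{5} e_{23} + \frac{9}{25} e_{24} - \frac{37}{5} e_{34}
Answer: \frac{2180}{833} e_{1} + \frac{911}{833} e_{2} - \frac{53}{833} e_{3} + \frac{7639}{8330} e_{4}


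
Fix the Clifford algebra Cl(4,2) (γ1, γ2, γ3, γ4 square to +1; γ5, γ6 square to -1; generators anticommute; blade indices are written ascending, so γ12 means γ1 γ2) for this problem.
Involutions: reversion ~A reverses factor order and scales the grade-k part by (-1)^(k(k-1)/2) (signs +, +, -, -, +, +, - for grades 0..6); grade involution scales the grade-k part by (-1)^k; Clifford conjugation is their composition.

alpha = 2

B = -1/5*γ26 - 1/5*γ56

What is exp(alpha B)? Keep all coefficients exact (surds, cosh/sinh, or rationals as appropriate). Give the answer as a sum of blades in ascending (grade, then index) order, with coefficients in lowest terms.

B^2 term by term: the squares give (-1/5)^2*(γ26)^2 + (-1/5)^2*(γ56)^2 = 1/25*(+1) + 1/25*(-1) = 0 (each basis 2-blade squares to minus the product of its generators' squares); cross terms between blades sharing an index anticommute and cancel. So B^2 = 0.
B^2 = 0, so the series closes: exp(alpha B) = 1 + alpha B (parabolic case).
Answer: 1 - 2/5*γ26 - 2/5*γ56


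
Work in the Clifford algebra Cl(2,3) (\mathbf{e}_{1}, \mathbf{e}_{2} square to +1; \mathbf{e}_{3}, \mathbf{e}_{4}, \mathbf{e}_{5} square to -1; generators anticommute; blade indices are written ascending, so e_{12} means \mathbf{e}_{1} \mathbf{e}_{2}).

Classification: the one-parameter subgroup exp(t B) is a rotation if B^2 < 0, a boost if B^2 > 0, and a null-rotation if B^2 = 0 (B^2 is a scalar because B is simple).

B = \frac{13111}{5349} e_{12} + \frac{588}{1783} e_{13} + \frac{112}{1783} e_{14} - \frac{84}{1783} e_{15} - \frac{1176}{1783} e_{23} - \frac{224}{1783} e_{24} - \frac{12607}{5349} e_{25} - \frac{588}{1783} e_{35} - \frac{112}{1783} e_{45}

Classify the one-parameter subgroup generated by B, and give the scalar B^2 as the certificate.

B^2 term by term: the squares give (\frac{13111}{5349})^2*(e_{12})^2 + (\frac{588}{1783})^2*(e_{13})^2 + (\frac{112}{1783})^2*(e_{14})^2 + (-\frac{84}{1783})^2*(e_{15})^2 + (-\frac{1176}{1783})^2*(e_{23})^2 + (-\frac{224}{1783})^2*(e_{24})^2 + (-\frac{12607}{5349})^2*(e_{25})^2 + (-\frac{588}{1783})^2*(e_{35})^2 + (-\frac{112}{1783})^2*(e_{45})^2 = \frac{171898321}{28611801}*(-1) + \frac{345744}{3179089}*(+1) + \frac{12544}{3179089}*(+1) + \frac{7056}{3179089}*(+1) + \frac{1382976}{3179089}*(+1) + \frac{50176}{3179089}*(+1) + \frac{158936449}{28611801}*(+1) + \frac{345744}{3179089}*(-1) + \frac{12544}{3179089}*(-1) = 0 (each basis 2-blade squares to minus the product of its generators' squares); cross terms between blades sharing an index anticommute and cancel; the commuting (index-disjoint) pairs give grade-4 terms 2*c*c'*(blade product), which cancel blade by blade — e_{1234}: \frac{263424}{3179089} - \frac{263424}{3179089} = 0; e_{1235}: -\frac{5139512}{3179089} + \frac{4941944}{3179089} + \frac{197568}{3179089} = 0; e_{1245}: -\frac{2936864}{9537267} + \frac{2823968}{9537267} + \frac{37632}{3179089} = 0; e_{1345}: -\frac{131712}{3179089} + \frac{131712}{3179089} = 0; e_{2345}: \frac{263424}{3179089} - \frac{263424}{3179089} = 0 — confirming B is simple. So B^2 = 0.
Answer: null-rotation, certificate B^2 = 0. The invariant at work: B^2 = 0 is unchanged by conjugation, hence its sign classifies the subgroup whatever basis B is written in.


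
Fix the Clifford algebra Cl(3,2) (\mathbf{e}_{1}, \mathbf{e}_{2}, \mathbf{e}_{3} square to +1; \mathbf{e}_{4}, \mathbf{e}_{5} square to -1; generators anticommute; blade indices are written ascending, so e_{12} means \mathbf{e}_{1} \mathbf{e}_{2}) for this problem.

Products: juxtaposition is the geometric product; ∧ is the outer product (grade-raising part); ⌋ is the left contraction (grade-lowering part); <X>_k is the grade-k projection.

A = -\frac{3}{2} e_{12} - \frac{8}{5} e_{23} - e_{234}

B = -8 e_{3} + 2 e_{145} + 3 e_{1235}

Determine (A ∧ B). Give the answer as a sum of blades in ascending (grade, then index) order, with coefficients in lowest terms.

step 1: 12 e_{123} - \frac{16}{5} e_{12345}
Answer: 12 e_{123} - \frac{16}{5} e_{12345}


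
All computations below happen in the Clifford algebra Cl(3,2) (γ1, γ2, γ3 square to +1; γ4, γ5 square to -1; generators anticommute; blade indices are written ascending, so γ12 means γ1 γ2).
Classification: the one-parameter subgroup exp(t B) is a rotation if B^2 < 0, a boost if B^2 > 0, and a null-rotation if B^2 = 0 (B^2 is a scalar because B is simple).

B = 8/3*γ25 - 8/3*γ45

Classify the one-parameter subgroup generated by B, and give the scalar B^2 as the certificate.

B^2 term by term: the squares give (8/3)^2*(γ25)^2 + (-8/3)^2*(γ45)^2 = 64/9*(+1) + 64/9*(-1) = 0 (each basis 2-blade squares to minus the product of its generators' squares); cross terms between blades sharing an index anticommute and cancel. So B^2 = 0.
Answer: null-rotation, certificate B^2 = 0. One invariant decides it: the square 0 survives every conjugation, and its sign is exactly the classification.


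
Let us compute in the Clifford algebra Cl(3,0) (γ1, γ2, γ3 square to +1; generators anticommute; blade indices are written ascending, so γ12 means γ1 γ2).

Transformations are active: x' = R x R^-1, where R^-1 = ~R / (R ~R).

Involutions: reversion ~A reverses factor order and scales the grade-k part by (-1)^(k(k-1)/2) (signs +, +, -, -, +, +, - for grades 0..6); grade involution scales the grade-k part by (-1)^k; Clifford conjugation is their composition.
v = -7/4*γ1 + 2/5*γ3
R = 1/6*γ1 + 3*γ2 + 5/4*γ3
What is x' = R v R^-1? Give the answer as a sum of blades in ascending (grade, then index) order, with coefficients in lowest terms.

~R = 1/6*γ1 + 3*γ2 + 5/4*γ3, and R ~R = 1525/144, so R^-1 = ~R / (1525/144).
R v = 5/24 + 21/4*γ12 + 541/240*γ13 + 6/5*γ23
Answer: 2143/1220*γ1 + 36/305*γ2 - 107/305*γ3


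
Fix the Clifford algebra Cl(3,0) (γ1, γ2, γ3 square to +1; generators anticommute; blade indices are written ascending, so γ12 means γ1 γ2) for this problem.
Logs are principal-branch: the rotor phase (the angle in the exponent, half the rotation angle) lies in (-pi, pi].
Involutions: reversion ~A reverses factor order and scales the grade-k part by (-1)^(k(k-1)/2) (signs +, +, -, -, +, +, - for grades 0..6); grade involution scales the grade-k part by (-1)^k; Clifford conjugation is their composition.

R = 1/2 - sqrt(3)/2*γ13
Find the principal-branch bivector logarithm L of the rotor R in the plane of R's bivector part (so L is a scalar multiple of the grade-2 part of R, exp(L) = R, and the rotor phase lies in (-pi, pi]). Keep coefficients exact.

The scalar part of R is 1/2, which pins the rotor phase on the principal branch; dividing the bivector part by the sine of that phase recovers the unit plane, and L is the phase times that plane.
Concretely: cos(phase) = 1/2 gives phase = ±pi/3, and since phase/sin(phase) is even the sign is immaterial: L = (phase/sin(phase)) * <R>_2 = (2*sqrt(3)*pi/9) * <R>_2.
Answer: -pi/3*γ13


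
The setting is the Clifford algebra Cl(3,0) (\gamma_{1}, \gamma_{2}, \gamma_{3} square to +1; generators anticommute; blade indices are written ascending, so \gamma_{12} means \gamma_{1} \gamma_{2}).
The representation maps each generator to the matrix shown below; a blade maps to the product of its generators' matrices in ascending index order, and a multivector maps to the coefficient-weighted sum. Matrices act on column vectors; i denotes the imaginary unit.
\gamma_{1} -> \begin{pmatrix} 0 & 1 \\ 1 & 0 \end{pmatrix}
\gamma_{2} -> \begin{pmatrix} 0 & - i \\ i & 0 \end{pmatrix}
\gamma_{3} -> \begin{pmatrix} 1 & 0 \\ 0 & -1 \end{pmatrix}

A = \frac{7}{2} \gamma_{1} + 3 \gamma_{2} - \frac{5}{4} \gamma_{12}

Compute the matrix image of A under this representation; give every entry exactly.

Bivector images (products of the table entries): rho(\gamma_{12}) = rho(\gamma_{1})rho(\gamma_{2}) = \begin{pmatrix} i & 0 \\ 0 & - i \end{pmatrix}.
M = (\frac{7}{2})*rho(\gamma_{1}) + (3)*rho(\gamma_{2}) + (-\frac{5}{4})*rho(\gamma_{12}), summed entrywise:
Answer: \begin{pmatrix} - \frac{5 i}{4} & \frac{7}{2} - 3 i \\ \frac{7}{2} + 3 i & \frac{5 i}{4} \end{pmatrix}


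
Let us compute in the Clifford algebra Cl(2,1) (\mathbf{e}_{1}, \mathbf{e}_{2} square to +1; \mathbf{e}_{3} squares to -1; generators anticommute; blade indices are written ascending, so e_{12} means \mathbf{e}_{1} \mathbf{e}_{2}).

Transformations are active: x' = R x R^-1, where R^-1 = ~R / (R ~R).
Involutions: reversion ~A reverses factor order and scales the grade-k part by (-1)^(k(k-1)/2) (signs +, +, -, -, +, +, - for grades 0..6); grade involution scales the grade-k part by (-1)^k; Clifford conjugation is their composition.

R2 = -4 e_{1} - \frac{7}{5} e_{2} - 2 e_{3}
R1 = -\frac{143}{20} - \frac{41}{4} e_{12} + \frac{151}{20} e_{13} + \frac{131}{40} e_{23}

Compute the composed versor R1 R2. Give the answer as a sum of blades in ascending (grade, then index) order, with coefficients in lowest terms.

Distribute over the terms of R2 (each basis-blade product reordered to ascending indices, repeated generators contracted through their squares):
R1 (-4 e_{1}) = \frac{143}{5} e_{1} - 41 e_{2} + \frac{151}{5} e_{3} - \frac{131}{10} e_{123}
R1 (-\frac{7}{5} e_{2}) = \frac{287}{20} e_{1} + \frac{1001}{100} e_{2} + \frac{917}{200} e_{3} + \frac{1057}{100} e_{123}
R1 (-2 e_{3}) = \frac{151}{10} e_{1} + \frac{131}{20} e_{2} + \frac{143}{10} e_{3} + \frac{41}{2} e_{123}
Summing the partial products and collecting blades:
Answer: \frac{1161}{20} e_{1} - \frac{611}{25} e_{2} + \frac{9817}{200} e_{3} + \frac{1797}{100} e_{123}


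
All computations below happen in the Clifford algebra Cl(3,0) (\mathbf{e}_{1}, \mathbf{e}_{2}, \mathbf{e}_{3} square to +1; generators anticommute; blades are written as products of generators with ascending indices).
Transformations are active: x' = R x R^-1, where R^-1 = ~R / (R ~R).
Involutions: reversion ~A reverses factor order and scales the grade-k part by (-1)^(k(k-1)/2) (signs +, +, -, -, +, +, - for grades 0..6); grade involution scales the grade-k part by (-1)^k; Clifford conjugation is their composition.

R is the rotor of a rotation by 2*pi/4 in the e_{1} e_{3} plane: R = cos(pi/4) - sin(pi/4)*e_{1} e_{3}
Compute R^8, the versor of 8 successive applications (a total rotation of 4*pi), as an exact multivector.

The rotor phase is half the rotation angle and phases add under composition, so 8 steps in the e_{1} e_{3} plane accumulate phase 8*(pi/4) = 2 \pi: R^8 = cos(2 \pi) - sin(2 \pi)*e_{1} e_{3}.
cos(2 \pi) = 1 and sin(2 \pi) = 0, so R^8 = 1. The total rotation 4*pi is 2 full turns, so every vector returns to itself, yet the rotor is +1, back on the identity sheet (an even number of 2*pi turns).
Answer: 1


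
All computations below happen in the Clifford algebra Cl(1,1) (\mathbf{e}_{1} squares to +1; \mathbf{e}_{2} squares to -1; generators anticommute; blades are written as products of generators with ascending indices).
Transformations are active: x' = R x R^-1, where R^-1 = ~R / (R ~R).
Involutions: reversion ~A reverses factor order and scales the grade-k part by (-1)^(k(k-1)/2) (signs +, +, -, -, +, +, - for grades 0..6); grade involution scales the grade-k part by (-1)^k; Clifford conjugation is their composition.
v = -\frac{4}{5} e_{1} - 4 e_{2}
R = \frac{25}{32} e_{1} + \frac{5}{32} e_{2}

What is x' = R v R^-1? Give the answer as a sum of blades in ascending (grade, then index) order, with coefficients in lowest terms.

~R = \frac{25}{32} e_{1} + \frac{5}{32} e_{2}, and R ~R = \frac{75}{128}, so R^-1 = ~R / (\frac{75}{128}).
R v = -3 e_{1} e_{2}
Answer: \frac{4}{5} e_{1} + 4 e_{2}


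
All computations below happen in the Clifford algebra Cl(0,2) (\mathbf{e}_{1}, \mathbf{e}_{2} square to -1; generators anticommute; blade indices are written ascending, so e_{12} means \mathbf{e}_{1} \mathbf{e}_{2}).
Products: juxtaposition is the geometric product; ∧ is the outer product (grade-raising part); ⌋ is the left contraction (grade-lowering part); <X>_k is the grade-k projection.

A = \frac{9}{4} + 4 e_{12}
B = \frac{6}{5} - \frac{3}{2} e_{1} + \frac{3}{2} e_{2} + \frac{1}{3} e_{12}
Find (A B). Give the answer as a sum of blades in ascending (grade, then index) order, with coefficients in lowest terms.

step 1: \frac{41}{30} - \frac{75}{8} e_{1} - \frac{21}{8} e_{2} + \frac{111}{20} e_{12}
Answer: \frac{41}{30} - \frac{75}{8} e_{1} - \frac{21}{8} e_{2} + \frac{111}{20} e_{12}


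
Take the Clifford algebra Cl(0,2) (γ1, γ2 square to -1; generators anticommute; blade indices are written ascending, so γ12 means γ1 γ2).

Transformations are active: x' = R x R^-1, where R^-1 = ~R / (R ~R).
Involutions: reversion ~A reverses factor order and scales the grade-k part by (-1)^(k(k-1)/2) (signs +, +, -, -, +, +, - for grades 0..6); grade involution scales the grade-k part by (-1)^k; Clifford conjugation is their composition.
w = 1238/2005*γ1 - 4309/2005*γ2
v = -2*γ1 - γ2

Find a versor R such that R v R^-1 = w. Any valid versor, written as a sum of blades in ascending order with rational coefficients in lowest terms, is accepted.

Reasoning: v^2 = w^2 = -5 since conjugation preserves the quadratic form; R = v + w = -2772/2005*γ1 - 6314/2005*γ2 is then valid when invertible, keeping its own part and reversing (v - w)/2.
Answer: -2772/2005*γ1 - 6314/2005*γ2


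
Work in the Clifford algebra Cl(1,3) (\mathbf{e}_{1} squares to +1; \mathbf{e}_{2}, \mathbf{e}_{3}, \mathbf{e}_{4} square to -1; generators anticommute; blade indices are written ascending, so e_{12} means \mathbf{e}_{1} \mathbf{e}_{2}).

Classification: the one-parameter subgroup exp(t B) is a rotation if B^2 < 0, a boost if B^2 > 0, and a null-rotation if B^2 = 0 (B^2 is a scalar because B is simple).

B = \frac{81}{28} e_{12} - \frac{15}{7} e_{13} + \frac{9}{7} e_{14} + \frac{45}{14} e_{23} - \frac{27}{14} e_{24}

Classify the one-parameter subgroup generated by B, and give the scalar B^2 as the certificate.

B^2 term by term: the squares give (\frac{81}{28})^2*(e_{12})^2 + (-\frac{15}{7})^2*(e_{13})^2 + (\frac{9}{7})^2*(e_{14})^2 + (\frac{45}{14})^2*(e_{23})^2 + (-\frac{27}{14})^2*(e_{24})^2 = \frac{6561}{784}*(+1) + \frac{225}{49}*(+1) + \frac{81}{49}*(+1) + \frac{2025}{196}*(-1) + \frac{729}{196}*(-1) = \frac{9}{16} (each basis 2-blade squares to minus the product of its generators' squares); cross terms between blades sharing an index anticommute and cancel; the commuting (index-disjoint) pairs give grade-4 terms 2*c*c'*(blade product), which cancel blade by blade — e_{1234}: -\frac{405}{49} + \frac{405}{49} = 0 — confirming B is simple. So B^2 = \frac{9}{16}.
Answer: boost, certificate B^2 = \frac{9}{16}. The scalar \frac{9}{16} is the complete invariant here: its sign names the subgroup type.


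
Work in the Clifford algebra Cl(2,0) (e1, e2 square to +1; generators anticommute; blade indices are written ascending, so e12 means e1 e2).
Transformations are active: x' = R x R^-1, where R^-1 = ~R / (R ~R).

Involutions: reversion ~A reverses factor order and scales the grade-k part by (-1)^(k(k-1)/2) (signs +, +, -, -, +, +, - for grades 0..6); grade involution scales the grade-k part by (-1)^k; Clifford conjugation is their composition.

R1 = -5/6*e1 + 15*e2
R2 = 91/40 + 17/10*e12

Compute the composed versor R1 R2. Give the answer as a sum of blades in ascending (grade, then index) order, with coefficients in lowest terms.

Distribute over the terms of R1 (each basis-blade product reordered to ascending indices, repeated generators contracted through their squares):
(-5/6*e1) R2 = -91/48*e1 - 17/12*e2
(15*e2) R2 = -51/2*e1 + 273/8*e2
Summing the partial products and collecting blades:
Answer: -1315/48*e1 + 785/24*e2


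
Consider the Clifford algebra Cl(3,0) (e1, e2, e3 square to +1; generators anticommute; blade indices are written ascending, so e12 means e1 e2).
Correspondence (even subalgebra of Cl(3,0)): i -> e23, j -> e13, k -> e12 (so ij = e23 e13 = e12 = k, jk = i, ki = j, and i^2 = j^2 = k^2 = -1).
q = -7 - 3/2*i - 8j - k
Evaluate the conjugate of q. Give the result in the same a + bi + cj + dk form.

In blades: q = -7 - e12 - 8*e13 - 3/2*e23.
Quaternion conjugation is reversion on the even subalgebra: the scalar is fixed and every grade-2 blade flips sign, giving -7 + e12 + 8*e13 + 3/2*e23; translating back:
Answer: -7 + 3/2*i + 8j + k


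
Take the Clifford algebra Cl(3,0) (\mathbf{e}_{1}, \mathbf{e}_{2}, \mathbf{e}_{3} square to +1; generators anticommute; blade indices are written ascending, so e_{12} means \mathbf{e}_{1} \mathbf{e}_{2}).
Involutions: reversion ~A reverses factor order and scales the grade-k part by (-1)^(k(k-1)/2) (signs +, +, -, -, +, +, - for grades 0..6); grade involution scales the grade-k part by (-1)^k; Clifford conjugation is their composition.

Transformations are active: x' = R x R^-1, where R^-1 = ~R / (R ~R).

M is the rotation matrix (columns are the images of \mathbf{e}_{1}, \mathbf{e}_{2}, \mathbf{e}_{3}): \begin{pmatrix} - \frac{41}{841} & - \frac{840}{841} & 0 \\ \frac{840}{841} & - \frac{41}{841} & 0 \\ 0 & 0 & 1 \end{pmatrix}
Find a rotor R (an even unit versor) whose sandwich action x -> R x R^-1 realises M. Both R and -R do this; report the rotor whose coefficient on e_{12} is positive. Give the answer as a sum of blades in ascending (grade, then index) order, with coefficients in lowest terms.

Method: write R = a + b12*e_{12} + b13*e_{13} + b23*e_{23} with a^2 + b12^2 + b13^2 + b23^2 = 1 (so R^-1 = ~R). Expanding the columns R e_j ~R gives tr M = 4a^2 - 1 and, from the antisymmetric part, M21 - M12 = -4a*b12, M13 - M31 = 4a*b13, M32 - M23 = -4a*b23.
Here tr M = \frac{759}{841}, so a^2 = (1 + tr M)/4 = \frac{400}{841} and a = ±\frac{20}{29}. Taking a = \frac{20}{29}: M21 - M12 = \frac{1680}{841}, M13 - M31 = 0, M32 - M23 = 0, giving b12 = -\frac{21}{29}, b13 = 0, b23 = 0, i.e. R = \frac{20}{29} - \frac{21}{29} e_{12}.
Its e_{12} coefficient is negative, so report the other preimage -R.
Answer: -\frac{20}{29} + \frac{21}{29} e_{12}. Key observation: the double cover Spin(3) -> SO(3) sends R and -R to the same matrix (trace \frac{759}{841} here), so the stated sign of the e_{12} coefficient is what selects one sheet.


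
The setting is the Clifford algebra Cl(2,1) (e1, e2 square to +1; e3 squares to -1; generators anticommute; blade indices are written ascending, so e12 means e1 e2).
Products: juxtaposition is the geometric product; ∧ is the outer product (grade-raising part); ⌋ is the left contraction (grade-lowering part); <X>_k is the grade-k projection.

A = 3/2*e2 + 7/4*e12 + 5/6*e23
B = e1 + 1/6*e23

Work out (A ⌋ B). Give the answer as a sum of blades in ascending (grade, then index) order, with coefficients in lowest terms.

step 1: 5/36 + 1/4*e3
Answer: 5/36 + 1/4*e3


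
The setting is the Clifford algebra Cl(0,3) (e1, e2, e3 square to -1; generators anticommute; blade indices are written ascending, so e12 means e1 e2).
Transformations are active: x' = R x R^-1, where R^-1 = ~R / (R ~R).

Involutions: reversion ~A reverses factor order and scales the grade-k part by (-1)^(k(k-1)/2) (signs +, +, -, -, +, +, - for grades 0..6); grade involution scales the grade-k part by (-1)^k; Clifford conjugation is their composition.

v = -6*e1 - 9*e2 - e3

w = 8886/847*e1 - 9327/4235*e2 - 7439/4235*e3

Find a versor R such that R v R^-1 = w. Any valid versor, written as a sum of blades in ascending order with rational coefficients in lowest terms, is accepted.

Since q(v) = q(w) = -118, the sum R = v + w = 3804/847*e1 - 47442/4235*e2 - 11674/4235*e3 does the job whenever invertible.
Answer: 3804/847*e1 - 47442/4235*e2 - 11674/4235*e3


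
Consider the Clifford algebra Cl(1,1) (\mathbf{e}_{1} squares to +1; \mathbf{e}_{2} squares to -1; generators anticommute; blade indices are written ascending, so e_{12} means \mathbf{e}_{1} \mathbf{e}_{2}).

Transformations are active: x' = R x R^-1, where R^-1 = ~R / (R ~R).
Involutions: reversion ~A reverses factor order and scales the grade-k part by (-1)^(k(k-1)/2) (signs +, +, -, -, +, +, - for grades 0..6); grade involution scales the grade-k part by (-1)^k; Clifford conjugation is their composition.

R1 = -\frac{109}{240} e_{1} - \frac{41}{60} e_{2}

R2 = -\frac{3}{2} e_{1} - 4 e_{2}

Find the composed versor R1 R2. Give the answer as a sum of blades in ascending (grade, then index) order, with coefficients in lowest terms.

Distribute over the terms of R1 (each basis-blade product reordered to ascending indices, repeated generators contracted through their squares):
(-\frac{109}{240} e_{1}) R2 = \frac{109}{160} + \frac{109}{60} e_{12}
(-\frac{41}{60} e_{2}) R2 = -\frac{41}{15} - \frac{41}{40} e_{12}
Summing the partial products and collecting blades:
Answer: -\frac{197}{96} + \frac{19}{24} e_{12}


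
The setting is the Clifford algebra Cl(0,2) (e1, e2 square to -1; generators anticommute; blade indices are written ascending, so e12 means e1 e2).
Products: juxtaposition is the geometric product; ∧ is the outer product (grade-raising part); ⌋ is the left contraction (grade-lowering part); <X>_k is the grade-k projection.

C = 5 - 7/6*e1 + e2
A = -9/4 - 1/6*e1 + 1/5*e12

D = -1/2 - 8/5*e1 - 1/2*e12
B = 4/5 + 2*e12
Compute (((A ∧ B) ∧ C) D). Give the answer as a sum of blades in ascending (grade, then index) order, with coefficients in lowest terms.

step 1: -9/5 - 2/15*e1 - 217/50*e12
step 2: -9 + 43/30*e1 - 9/5*e2 - 131/6*e12
step 3: -1237/300 + 175/12*e1 + 731/20*e2 + 3761/300*e12
Answer: -1237/300 + 175/12*e1 + 731/20*e2 + 3761/300*e12


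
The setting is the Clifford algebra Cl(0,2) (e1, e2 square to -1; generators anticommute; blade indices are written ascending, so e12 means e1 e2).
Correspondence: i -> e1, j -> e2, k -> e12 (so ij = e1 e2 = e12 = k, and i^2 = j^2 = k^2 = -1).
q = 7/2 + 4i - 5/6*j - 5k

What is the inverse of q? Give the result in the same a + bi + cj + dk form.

In blades: q = 7/2 + 4*e1 - 5/6*e2 - 5*e12.
With qbar = 7/2 - 4*e1 + 5/6*e2 + 5*e12 (scalar fixed, mapped units negated), q qbar = 971/18 (the sum of squared coefficients), so q^-1 = qbar / (971/18) = 63/971 - 72/971*e1 + 15/971*e2 + 90/971*e12; translating back:
Answer: 63/971 - 72/971*i + 15/971*j + 90/971*k


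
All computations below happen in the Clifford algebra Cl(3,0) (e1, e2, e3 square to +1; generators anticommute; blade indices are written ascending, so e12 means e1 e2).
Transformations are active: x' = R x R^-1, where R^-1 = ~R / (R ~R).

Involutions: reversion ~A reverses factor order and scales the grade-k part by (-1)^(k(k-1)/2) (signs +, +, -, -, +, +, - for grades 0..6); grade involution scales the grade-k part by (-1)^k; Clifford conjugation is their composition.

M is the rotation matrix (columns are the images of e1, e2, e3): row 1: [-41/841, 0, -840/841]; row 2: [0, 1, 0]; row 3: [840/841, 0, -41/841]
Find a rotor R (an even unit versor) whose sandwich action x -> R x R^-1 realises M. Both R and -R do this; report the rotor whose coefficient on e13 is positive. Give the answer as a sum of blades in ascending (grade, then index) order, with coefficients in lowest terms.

Method: write R = a + b12*e12 + b13*e13 + b23*e23 with a^2 + b12^2 + b13^2 + b23^2 = 1 (so R^-1 = ~R). Expanding the columns R e_j ~R gives tr M = 4a^2 - 1 and, from the antisymmetric part, M21 - M12 = -4a*b12, M13 - M31 = 4a*b13, M32 - M23 = -4a*b23.
Here tr M = 759/841, so a^2 = (1 + tr M)/4 = 400/841 and a = ±20/29. Taking a = 20/29: M21 - M12 = 0, M13 - M31 = -1680/841, M32 - M23 = 0, giving b12 = 0, b13 = -21/29, b23 = 0, i.e. R = 20/29 - 21/29*e13.
Its e13 coefficient is negative, so report the other preimage -R.
Answer: -20/29 + 21/29*e13. Key observation: the double cover Spin(3) -> SO(3) sends R and -R to the same matrix (trace 759/841 here), so the stated sign of the e13 coefficient is what selects one sheet.


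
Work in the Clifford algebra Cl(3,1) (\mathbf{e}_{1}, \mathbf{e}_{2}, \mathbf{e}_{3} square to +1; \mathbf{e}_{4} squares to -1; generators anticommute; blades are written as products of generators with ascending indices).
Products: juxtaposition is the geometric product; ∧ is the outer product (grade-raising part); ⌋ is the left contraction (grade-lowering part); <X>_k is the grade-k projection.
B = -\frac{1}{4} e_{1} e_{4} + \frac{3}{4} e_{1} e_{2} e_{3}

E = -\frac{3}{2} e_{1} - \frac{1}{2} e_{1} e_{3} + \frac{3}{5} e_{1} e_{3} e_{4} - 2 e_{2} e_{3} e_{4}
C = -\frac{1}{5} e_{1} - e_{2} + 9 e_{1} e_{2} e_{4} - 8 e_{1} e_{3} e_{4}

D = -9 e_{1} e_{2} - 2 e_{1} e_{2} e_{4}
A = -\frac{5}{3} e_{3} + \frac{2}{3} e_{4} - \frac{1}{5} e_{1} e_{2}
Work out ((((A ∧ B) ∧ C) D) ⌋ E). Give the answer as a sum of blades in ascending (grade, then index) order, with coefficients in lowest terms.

step 1: -\frac{5}{12} e_{1} e_{3} e_{4} - \frac{1}{2} e_{1} e_{2} e_{3} e_{4}
step 2: \frac{5}{12} e_{1} e_{2} e_{3} e_{4}
step 3: -\frac{5}{6} e_{3} + \frac{15}{4} e_{3} e_{4}
step 4: \frac{11}{6} e_{1} - \frac{15}{2} e_{2} + \frac{1}{2} e_{1} e_{4} - \frac{5}{3} e_{2} e_{4}
Answer: \frac{11}{6} e_{1} - \frac{15}{2} e_{2} + \frac{1}{2} e_{1} e_{4} - \frac{5}{3} e_{2} e_{4}


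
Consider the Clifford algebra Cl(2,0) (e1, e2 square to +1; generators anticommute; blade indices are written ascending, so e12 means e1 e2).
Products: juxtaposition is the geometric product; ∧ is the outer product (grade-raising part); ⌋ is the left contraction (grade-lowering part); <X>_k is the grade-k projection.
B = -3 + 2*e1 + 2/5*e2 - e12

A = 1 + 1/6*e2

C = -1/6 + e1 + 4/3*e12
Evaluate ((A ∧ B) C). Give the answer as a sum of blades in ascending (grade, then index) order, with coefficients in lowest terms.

step 1: -3 + 2*e1 - 1/10*e2 - 4/3*e12
step 2: 77/18 - 16/5*e1 + 241/60*e2 - 331/90*e12
Answer: 77/18 - 16/5*e1 + 241/60*e2 - 331/90*e12


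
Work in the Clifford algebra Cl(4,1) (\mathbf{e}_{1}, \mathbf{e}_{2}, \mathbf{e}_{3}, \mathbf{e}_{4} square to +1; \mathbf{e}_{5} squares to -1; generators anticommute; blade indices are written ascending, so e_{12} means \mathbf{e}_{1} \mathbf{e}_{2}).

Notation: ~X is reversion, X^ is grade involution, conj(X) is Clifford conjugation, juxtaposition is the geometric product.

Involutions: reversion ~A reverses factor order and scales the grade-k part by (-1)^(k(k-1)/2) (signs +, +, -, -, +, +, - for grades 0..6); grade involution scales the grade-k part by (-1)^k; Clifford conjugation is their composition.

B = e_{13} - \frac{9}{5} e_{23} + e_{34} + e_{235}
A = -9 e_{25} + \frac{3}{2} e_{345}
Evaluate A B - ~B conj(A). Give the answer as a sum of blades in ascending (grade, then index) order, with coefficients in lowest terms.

first term: 9 e_{3} - \frac{3}{2} e_{5} + \frac{3}{2} e_{24} + \frac{81}{5} e_{35} - \frac{3}{2} e_{145} + \frac{27}{10} e_{245} + 9 e_{1235} - 9 e_{2345}
second term: 9 e_{3} + \frac{3}{2} e_{5} + \frac{3}{2} e_{24} - \frac{81}{5} e_{35} - \frac{3}{2} e_{145} + \frac{27}{10} e_{245} + 9 e_{1235} - 9 e_{2345}
Answer: -3 e_{5} + \frac{162}{5} e_{35}


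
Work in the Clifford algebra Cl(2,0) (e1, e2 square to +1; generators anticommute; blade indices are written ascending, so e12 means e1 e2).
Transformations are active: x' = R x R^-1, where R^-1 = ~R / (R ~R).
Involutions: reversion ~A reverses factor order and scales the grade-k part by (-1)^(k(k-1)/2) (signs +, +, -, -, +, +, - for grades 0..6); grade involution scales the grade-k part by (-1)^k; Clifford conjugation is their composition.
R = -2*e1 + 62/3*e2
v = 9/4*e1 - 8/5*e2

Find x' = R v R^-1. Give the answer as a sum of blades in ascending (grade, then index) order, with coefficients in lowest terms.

~R = -2*e1 + 62/3*e2, and R ~R = 3880/9, so R^-1 = ~R / (3880/9).
R v = -1127/30 - 433/10*e12
Answer: -4611/2425*e1 - 19417/9700*e2


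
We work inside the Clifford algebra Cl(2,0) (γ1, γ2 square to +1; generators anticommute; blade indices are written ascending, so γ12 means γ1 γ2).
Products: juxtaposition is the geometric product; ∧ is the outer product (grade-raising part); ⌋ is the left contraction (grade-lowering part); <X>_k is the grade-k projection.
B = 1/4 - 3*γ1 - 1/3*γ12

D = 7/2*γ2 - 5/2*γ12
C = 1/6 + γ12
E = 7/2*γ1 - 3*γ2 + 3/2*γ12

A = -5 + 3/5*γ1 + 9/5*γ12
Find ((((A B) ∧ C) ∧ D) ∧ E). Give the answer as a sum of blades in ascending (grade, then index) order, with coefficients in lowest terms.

step 1: -49/20 + 303/20*γ1 + 26/5*γ2 + 127/60*γ12
step 2: -49/120 + 101/40*γ1 + 13/15*γ2 - 151/72*γ12
step 3: -343/240*γ2 + 1183/120*γ12
step 4: 2401/480*γ12
Answer: 2401/480*γ12


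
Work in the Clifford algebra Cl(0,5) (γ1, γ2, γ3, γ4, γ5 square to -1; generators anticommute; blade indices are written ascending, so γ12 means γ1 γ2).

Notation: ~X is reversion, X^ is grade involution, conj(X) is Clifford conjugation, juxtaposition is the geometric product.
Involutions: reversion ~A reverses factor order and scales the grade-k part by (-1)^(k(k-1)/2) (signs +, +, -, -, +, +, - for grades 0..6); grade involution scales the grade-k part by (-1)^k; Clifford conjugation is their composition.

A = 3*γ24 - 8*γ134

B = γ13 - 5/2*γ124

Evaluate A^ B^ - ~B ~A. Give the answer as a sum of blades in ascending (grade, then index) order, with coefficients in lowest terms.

first term: -15/2*γ1 - 8*γ4 + 20*γ23 - 3*γ1234
second term: 15/2*γ1 + 8*γ4 - 20*γ23 - 3*γ1234
Answer: -15*γ1 - 16*γ4 + 40*γ23


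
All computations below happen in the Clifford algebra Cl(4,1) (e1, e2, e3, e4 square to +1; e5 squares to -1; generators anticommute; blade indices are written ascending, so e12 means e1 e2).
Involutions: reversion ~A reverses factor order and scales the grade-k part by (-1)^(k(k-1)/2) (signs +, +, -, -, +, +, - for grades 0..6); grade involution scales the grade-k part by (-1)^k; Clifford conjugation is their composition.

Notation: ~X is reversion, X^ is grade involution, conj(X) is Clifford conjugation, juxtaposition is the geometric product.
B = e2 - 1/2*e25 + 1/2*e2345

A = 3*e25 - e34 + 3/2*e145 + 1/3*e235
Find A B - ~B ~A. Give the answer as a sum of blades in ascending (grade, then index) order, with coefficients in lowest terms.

first term: -3/2 + 1/6*e3 - 1/6*e4 - 3*e5 + 1/2*e25 + 3/2*e34 + 1/3*e35 + 3/4*e123 + 3/4*e124 - e234 + 3/2*e1245 + 1/2*e2345
second term: -3/2 + 1/6*e3 - 1/6*e4 - 3*e5 - 1/2*e25 - 3/2*e34 - 1/3*e35 - 3/4*e123 - 3/4*e124 + e234 + 3/2*e1245 + 1/2*e2345
Answer: e25 + 3*e34 + 2/3*e35 + 3/2*e123 + 3/2*e124 - 2*e234


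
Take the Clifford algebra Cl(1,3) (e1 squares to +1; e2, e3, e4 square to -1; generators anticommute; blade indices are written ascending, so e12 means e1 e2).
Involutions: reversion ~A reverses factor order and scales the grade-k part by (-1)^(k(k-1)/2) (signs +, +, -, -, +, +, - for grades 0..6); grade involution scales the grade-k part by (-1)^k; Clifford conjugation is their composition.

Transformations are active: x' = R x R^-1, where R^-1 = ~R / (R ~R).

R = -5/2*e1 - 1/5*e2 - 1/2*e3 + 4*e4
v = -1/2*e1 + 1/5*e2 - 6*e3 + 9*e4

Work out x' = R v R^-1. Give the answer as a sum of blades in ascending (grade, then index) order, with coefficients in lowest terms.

~R = -5/2*e1 - 1/5*e2 - 1/2*e3 + 4*e4, and R ~R = -251/25, so R^-1 = ~R / (-251/25).
R v = -3771/100 - 3/5*e12 + 59/4*e13 - 41/2*e14 + 13/10*e23 - 13/5*e24 + 39/2*e34
Answer: -18353/1004*e1 - 4273/2510*e2 + 2253/1004*e3 + 5283/251*e4


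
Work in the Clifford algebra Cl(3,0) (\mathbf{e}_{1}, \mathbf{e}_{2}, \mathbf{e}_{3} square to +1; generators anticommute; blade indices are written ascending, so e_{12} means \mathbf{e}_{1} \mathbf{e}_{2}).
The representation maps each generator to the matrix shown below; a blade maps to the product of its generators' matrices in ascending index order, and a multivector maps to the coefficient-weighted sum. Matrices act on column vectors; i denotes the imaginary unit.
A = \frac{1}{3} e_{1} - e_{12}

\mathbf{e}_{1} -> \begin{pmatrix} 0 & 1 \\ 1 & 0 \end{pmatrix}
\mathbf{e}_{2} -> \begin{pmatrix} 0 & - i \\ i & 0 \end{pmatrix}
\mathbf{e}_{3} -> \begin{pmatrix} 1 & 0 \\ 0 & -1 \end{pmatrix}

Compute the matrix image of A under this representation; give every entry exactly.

Bivector images (products of the table entries): rho(e_{12}) = rho(\mathbf{e}_{1})rho(\mathbf{e}_{2}) = \begin{pmatrix} i & 0 \\ 0 & - i \end{pmatrix}.
M = (\frac{1}{3})*rho(e_{1}) + (-1)*rho(e_{12}), summed entrywise:
Answer: \begin{pmatrix} - i & \frac{1}{3} \\ \frac{1}{3} & i \end{pmatrix}


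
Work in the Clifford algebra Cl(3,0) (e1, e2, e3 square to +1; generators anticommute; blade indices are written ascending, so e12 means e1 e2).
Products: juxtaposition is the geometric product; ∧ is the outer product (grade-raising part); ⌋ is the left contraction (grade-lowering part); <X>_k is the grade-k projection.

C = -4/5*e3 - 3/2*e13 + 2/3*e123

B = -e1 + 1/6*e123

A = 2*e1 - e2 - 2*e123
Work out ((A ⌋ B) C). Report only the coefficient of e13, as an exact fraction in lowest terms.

step 1: -5/3 + 1/6*e13 + 1/3*e23
step 2: 1/4 - 16/45*e1 - 7/45*e2 + 4/3*e3 - 1/2*e12 + 5/2*e13 - 10/9*e123
Answer: 5/2
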